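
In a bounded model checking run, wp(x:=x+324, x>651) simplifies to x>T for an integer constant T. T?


Formula: wp(x:=E, P) = P[E/x] (substitute E for x in postcondition)
Step 1: Postcondition: x>651
Step 2: Substitute x+324 for x: x+324>651
Step 3: Solve for x: x > 651-324 = 327

327


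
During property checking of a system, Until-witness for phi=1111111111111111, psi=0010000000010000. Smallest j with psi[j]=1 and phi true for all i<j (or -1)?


(phi U psi) at 0: need smallest j with psi[j]=1 and phi[i]=1 for all i in [0,j).
Scan from step 0:
  step 0: phi=1, psi=0 -> continue
  step 1: phi=1, psi=0 -> continue
  step 2: psi=1 and phi held for [0,2) -> witness found
Witness step = 2

2


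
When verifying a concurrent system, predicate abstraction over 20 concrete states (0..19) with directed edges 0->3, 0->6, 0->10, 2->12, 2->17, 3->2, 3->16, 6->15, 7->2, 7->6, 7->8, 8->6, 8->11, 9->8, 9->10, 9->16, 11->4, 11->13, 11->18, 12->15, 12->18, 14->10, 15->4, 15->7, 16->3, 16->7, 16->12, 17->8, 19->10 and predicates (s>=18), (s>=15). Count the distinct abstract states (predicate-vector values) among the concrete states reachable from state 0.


BFS from 0:
Concrete reachable: {0, 2, 3, 4, 6, 7, 8, 10, 11, 12, 13, 15, 16, 17, 18}
Abstract via predicates (s>=18), (s>=15):
  (0,0) <- {0, 2, 3, 4, 6, 7, 8, 10, 11, 12, 13}
  (0,1) <- {15, 16, 17}
  (1,1) <- {18}
Distinct abstract states = 3

3


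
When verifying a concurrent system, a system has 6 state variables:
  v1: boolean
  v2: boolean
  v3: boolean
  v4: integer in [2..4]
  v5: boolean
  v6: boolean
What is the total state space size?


State space = product of domain sizes of all variables.
Domain sizes:
  v1 (boolean): 2
  v2 (boolean): 2
  v3 (boolean): 2
  v4 (integer in [2..4]): 3
  v5 (boolean): 2
  v6 (boolean): 2
Product = 2 * 2 * 2 * 3 * 2 * 2 = 96

96


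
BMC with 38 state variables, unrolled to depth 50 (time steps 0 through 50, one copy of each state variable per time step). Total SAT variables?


BMC unrolls to depth k, creating one copy of each state var for steps 0..k.
Step count = 50 + 1 = 51 (steps 0 through 50)
Vars per step = 38
Total = 38 * 51 = 1938

1938


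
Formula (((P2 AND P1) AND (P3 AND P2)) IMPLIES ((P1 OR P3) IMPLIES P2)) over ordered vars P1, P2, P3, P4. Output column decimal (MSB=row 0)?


Formula: (((P2 AND P1) AND (P3 AND P2)) IMPLIES ((P1 OR P3) IMPLIES P2)) over P1, P2, P3, P4 (16 rows)
Evaluate each row (bits = P1,P2,P3,P4, MSB first):
  row 0 [0000]: (((0 AND 0) AND (0 AND 0)) IMPLIES ((0 OR 0) IMPLIES 0)) -> 1
  row 1 [0001]: (((0 AND 0) AND (0 AND 0)) IMPLIES ((0 OR 0) IMPLIES 0)) -> 1
  row 2 [0010]: (((0 AND 0) AND (1 AND 0)) IMPLIES ((0 OR 1) IMPLIES 0)) -> 1
  row 3 [0011]: (((0 AND 0) AND (1 AND 0)) IMPLIES ((0 OR 1) IMPLIES 0)) -> 1
  row 4 [0100]: (((1 AND 0) AND (0 AND 1)) IMPLIES ((0 OR 0) IMPLIES 1)) -> 1
  row 5 [0101]: (((1 AND 0) AND (0 AND 1)) IMPLIES ((0 OR 0) IMPLIES 1)) -> 1
  row 6 [0110]: (((1 AND 0) AND (1 AND 1)) IMPLIES ((0 OR 1) IMPLIES 1)) -> 1
  row 7 [0111]: (((1 AND 0) AND (1 AND 1)) IMPLIES ((0 OR 1) IMPLIES 1)) -> 1
  row 8 [1000]: (((0 AND 1) AND (0 AND 0)) IMPLIES ((1 OR 0) IMPLIES 0)) -> 1
  row 9 [1001]: (((0 AND 1) AND (0 AND 0)) IMPLIES ((1 OR 0) IMPLIES 0)) -> 1
  row 10 [1010]: (((0 AND 1) AND (1 AND 0)) IMPLIES ((1 OR 1) IMPLIES 0)) -> 1
  row 11 [1011]: (((0 AND 1) AND (1 AND 0)) IMPLIES ((1 OR 1) IMPLIES 0)) -> 1
  row 12 [1100]: (((1 AND 1) AND (0 AND 1)) IMPLIES ((1 OR 0) IMPLIES 1)) -> 1
  row 13 [1101]: (((1 AND 1) AND (0 AND 1)) IMPLIES ((1 OR 0) IMPLIES 1)) -> 1
  row 14 [1110]: (((1 AND 1) AND (1 AND 1)) IMPLIES ((1 OR 1) IMPLIES 1)) -> 1
  row 15 [1111]: (((1 AND 1) AND (1 AND 1)) IMPLIES ((1 OR 1) IMPLIES 1)) -> 1
Full result column, 4 rows per line (P1,P2 fixed per line; P3,P4 runs 00..11 left to right):
  rows 0-3 [P1,P2=00]: 1111  = hex F
  rows 4-7 [P1,P2=01]: 1111  = hex F
  rows 8-11 [P1,P2=10]: 1111  = hex F
  rows 12-15 [P1,P2=11]: 1111  = hex F
Output column (row 0 .. row 15) = 1111111111111111
Output column grouped in 4s = 1111 1111 1111 1111 = 0xFFFF
Convert to decimal digit by digit (value = value*16 + digit):
  F -> 15
  15*16 + 15 (F) = 255
  255*16 + 15 (F) = 4095
  4095*16 + 15 (F) = 65535
Decimal = 65535

65535


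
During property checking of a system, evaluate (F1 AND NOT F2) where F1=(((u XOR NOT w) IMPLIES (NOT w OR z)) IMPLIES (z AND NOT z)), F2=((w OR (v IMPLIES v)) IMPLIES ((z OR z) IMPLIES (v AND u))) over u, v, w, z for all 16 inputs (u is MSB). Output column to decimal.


F1 = (((u XOR NOT w) IMPLIES (NOT w OR z)) IMPLIES (z AND NOT z))
F2 = ((w OR (v IMPLIES v)) IMPLIES ((z OR z) IMPLIES (v AND u)))
Counterexample to F1=>F2 is where F1=1 and F2=0.
Evaluate each row (bits = u,v,w,z, MSB first):
  row 0 [0000]: F1=0 F2=1 -> F1&~F2 -> 0
  row 1 [0001]: F1=0 F2=0 -> F1&~F2 -> 0
  row 2 [0010]: F1=0 F2=1 -> F1&~F2 -> 0
  row 3 [0011]: F1=0 F2=0 -> F1&~F2 -> 0
  row 4 [0100]: F1=0 F2=1 -> F1&~F2 -> 0
  row 5 [0101]: F1=0 F2=0 -> F1&~F2 -> 0
  row 6 [0110]: F1=0 F2=1 -> F1&~F2 -> 0
  row 7 [0111]: F1=0 F2=0 -> F1&~F2 -> 0
  row 8 [1000]: F1=0 F2=1 -> F1&~F2 -> 0
  row 9 [1001]: F1=0 F2=0 -> F1&~F2 -> 0
  row 10 [1010]: F1=1 F2=1 -> F1&~F2 -> 0
  row 11 [1011]: F1=0 F2=0 -> F1&~F2 -> 0
  row 12 [1100]: F1=0 F2=1 -> F1&~F2 -> 0
  row 13 [1101]: F1=0 F2=1 -> F1&~F2 -> 0
  row 14 [1110]: F1=1 F2=1 -> F1&~F2 -> 0
  row 15 [1111]: F1=0 F2=1 -> F1&~F2 -> 0
Full result column, 4 rows per line (u,v fixed per line; w,z runs 00..11 left to right):
  rows 0-3 [u,v=00]: 0000  = hex 0
  rows 4-7 [u,v=01]: 0000  = hex 0
  rows 8-11 [u,v=10]: 0000  = hex 0
  rows 12-15 [u,v=11]: 0000  = hex 0
Counterexample vector (row 0 .. row 15) = 0000000000000000
Output column grouped in 4s = 0000 0000 0000 0000 = 0x0000
Convert to decimal digit by digit (value = value*16 + digit):
  0 -> 0
  0*16 + 0 = 0
  0*16 + 0 = 0
  0*16 + 0 = 0
Decimal = 0

0


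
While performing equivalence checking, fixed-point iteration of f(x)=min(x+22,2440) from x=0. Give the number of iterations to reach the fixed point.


Step 1: x=0, cap=2440, increment=22
Step 2: x grows by 22 each step until capped at 2440; fixed point is x=2440
Step 3: iterations = ceil(2440/22) = 111

111


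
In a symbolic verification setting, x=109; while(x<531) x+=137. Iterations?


Step 1: x goes from 109 toward 531 by 137; the body runs while x<531, so iterations = ceil((bound-start)/step)
Step 2: Distance=422
Step 3: ceil(422/137)=4

4


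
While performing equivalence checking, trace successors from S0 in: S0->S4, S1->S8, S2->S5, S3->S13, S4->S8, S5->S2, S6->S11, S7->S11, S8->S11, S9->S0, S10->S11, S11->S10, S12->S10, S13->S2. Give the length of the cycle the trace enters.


Trace from S0 until a state repeats:
  S0 -> S4 -> S8 -> S11 -> S10 -> S11
S11 first seen at step 3, revisited at step 5.
Cycle length = 5 - 3 = 2

2


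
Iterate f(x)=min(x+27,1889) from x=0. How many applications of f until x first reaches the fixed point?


Step 1: x=0, cap=1889, increment=27
Step 2: x grows by 27 each step until capped at 1889; fixed point is x=1889
Step 3: iterations = ceil(1889/27) = 70

70


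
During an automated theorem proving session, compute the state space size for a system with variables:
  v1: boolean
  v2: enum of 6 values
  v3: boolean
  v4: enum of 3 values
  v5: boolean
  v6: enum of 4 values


State space = product of domain sizes of all variables.
Domain sizes:
  v1 (boolean): 2
  v2 (enum of 6 values): 6
  v3 (boolean): 2
  v4 (enum of 3 values): 3
  v5 (boolean): 2
  v6 (enum of 4 values): 4
Product = 2 * 6 * 2 * 3 * 2 * 4 = 576

576


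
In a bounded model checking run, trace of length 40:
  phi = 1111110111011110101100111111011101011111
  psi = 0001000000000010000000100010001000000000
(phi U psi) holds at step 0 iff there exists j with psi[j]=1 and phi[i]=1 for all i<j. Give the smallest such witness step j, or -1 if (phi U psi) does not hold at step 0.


(phi U psi) at 0: need smallest j with psi[j]=1 and phi[i]=1 for all i in [0,j).
Scan from step 0:
  step 0: phi=1, psi=0 -> continue
  step 1: phi=1, psi=0 -> continue
  step 2: phi=1, psi=0 -> continue
  step 3: psi=1 and phi held for [0,3) -> witness found
Witness step = 3

3


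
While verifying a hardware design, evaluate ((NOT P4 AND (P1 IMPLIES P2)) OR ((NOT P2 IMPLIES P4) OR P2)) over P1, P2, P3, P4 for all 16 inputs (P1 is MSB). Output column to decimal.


Formula: ((NOT P4 AND (P1 IMPLIES P2)) OR ((NOT P2 IMPLIES P4) OR P2)) over P1, P2, P3, P4 (16 rows)
Evaluate each row (bits = P1,P2,P3,P4, MSB first):
  row 0 [0000]: ((NOT 0 AND (0 IMPLIES 0)) OR ((NOT 0 IMPLIES 0) OR 0)) -> 1
  row 1 [0001]: ((NOT 1 AND (0 IMPLIES 0)) OR ((NOT 0 IMPLIES 1) OR 0)) -> 1
  row 2 [0010]: ((NOT 0 AND (0 IMPLIES 0)) OR ((NOT 0 IMPLIES 0) OR 0)) -> 1
  row 3 [0011]: ((NOT 1 AND (0 IMPLIES 0)) OR ((NOT 0 IMPLIES 1) OR 0)) -> 1
  row 4 [0100]: ((NOT 0 AND (0 IMPLIES 1)) OR ((NOT 1 IMPLIES 0) OR 1)) -> 1
  row 5 [0101]: ((NOT 1 AND (0 IMPLIES 1)) OR ((NOT 1 IMPLIES 1) OR 1)) -> 1
  row 6 [0110]: ((NOT 0 AND (0 IMPLIES 1)) OR ((NOT 1 IMPLIES 0) OR 1)) -> 1
  row 7 [0111]: ((NOT 1 AND (0 IMPLIES 1)) OR ((NOT 1 IMPLIES 1) OR 1)) -> 1
  row 8 [1000]: ((NOT 0 AND (1 IMPLIES 0)) OR ((NOT 0 IMPLIES 0) OR 0)) -> 0
  row 9 [1001]: ((NOT 1 AND (1 IMPLIES 0)) OR ((NOT 0 IMPLIES 1) OR 0)) -> 1
  row 10 [1010]: ((NOT 0 AND (1 IMPLIES 0)) OR ((NOT 0 IMPLIES 0) OR 0)) -> 0
  row 11 [1011]: ((NOT 1 AND (1 IMPLIES 0)) OR ((NOT 0 IMPLIES 1) OR 0)) -> 1
  row 12 [1100]: ((NOT 0 AND (1 IMPLIES 1)) OR ((NOT 1 IMPLIES 0) OR 1)) -> 1
  row 13 [1101]: ((NOT 1 AND (1 IMPLIES 1)) OR ((NOT 1 IMPLIES 1) OR 1)) -> 1
  row 14 [1110]: ((NOT 0 AND (1 IMPLIES 1)) OR ((NOT 1 IMPLIES 0) OR 1)) -> 1
  row 15 [1111]: ((NOT 1 AND (1 IMPLIES 1)) OR ((NOT 1 IMPLIES 1) OR 1)) -> 1
Full result column, 4 rows per line (P1,P2 fixed per line; P3,P4 runs 00..11 left to right):
  rows 0-3 [P1,P2=00]: 1111  = hex F
  rows 4-7 [P1,P2=01]: 1111  = hex F
  rows 8-11 [P1,P2=10]: 0101  = hex 5
  rows 12-15 [P1,P2=11]: 1111  = hex F
Output column (row 0 .. row 15) = 1111111101011111
Output column grouped in 4s = 1111 1111 0101 1111 = 0xFF5F
Convert to decimal digit by digit (value = value*16 + digit):
  F -> 15
  15*16 + 15 (F) = 255
  255*16 + 5 = 4085
  4085*16 + 15 (F) = 65375
Decimal = 65375

65375


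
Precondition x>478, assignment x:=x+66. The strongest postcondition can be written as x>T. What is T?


Formula: sp(P, x:=E) = exists old_x. (x = E[old_x/x]) AND P[old_x/x] (old_x is the value of x before the assignment; eliminate old_x by solving x = E[old_x/x] for old_x)
Step 1: Precondition P: x>478, i.e. old_x > 478
Step 2: Assignment gives x = old_x + 66, so old_x = x - 66
Step 3: Substitute into P: x - 66 > 478
Step 4: Simplify: x > 478+66 = 544

544


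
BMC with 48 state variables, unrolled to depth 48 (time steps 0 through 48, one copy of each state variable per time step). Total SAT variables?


BMC unrolls to depth k, creating one copy of each state var for steps 0..k.
Step count = 48 + 1 = 49 (steps 0 through 48)
Vars per step = 48
Total = 48 * 49 = 2352

2352


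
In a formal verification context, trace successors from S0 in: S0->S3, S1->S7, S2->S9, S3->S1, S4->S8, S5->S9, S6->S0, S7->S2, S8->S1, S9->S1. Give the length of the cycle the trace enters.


Trace from S0 until a state repeats:
  S0 -> S3 -> S1 -> S7 -> S2 -> S9 -> S1
S1 first seen at step 2, revisited at step 6.
Cycle length = 6 - 2 = 4

4


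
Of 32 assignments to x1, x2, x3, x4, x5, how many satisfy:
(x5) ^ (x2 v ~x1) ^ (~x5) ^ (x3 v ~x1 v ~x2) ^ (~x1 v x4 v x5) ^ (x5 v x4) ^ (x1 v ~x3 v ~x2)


CNF with 7 clauses over 5 vars (32 assignments).
An assignment satisfies CNF iff every clause has >=1 true literal.
Check each row (bits = x1,x2,x3,x4,x5; clause T/F shown):
  row 0 [00000]: clauses=FTTTTFT -> 0
  row 1 [00001]: clauses=TTFTTTT -> 0
  row 2 [00010]: clauses=FTTTTTT -> 0
  row 3 [00011]: clauses=TTFTTTT -> 0
  row 4 [00100]: clauses=FTTTTFT -> 0
  row 5 [00101]: clauses=TTFTTTT -> 0
  row 6 [00110]: clauses=FTTTTTT -> 0
  row 7 [00111]: clauses=TTFTTTT -> 0
  row 8 [01000]: clauses=FTTTTFT -> 0
  row 9 [01001]: clauses=TTFTTTT -> 0
  row 10 [01010]: clauses=FTTTTTT -> 0
  row 11 [01011]: clauses=TTFTTTT -> 0
  row 12 [01100]: clauses=FTTTTFF -> 0
  row 13 [01101]: clauses=TTFTTTF -> 0
  row 14 [01110]: clauses=FTTTTTF -> 0
  row 15 [01111]: clauses=TTFTTTF -> 0
  row 16 [10000]: clauses=FFTTFFT -> 0
  row 17 [10001]: clauses=TFFTTTT -> 0
  row 18 [10010]: clauses=FFTTTTT -> 0
  row 19 [10011]: clauses=TFFTTTT -> 0
  row 20 [10100]: clauses=FFTTFFT -> 0
  row 21 [10101]: clauses=TFFTTTT -> 0
  row 22 [10110]: clauses=FFTTTTT -> 0
  row 23 [10111]: clauses=TFFTTTT -> 0
  row 24 [11000]: clauses=FTTFFFT -> 0
  row 25 [11001]: clauses=TTFFTTT -> 0
  row 26 [11010]: clauses=FTTFTTT -> 0
  row 27 [11011]: clauses=TTFFTTT -> 0
  row 28 [11100]: clauses=FTTTFFT -> 0
  row 29 [11101]: clauses=TTFTTTT -> 0
  row 30 [11110]: clauses=FTTTTTT -> 0
  row 31 [11111]: clauses=TTFTTTT -> 0
Full result column, 8 rows per line (x1,x2 fixed per line; x3,x4,x5 runs 000..111 left to right):
  rows 0-7 [x1,x2=00]: 00000000  (ones: 0)
  rows 8-15 [x1,x2=01]: 00000000  (ones: 0)
  rows 16-23 [x1,x2=10]: 00000000  (ones: 0)
  rows 24-31 [x1,x2=11]: 00000000  (ones: 0)
Satisfying assignments = 0+0+0+0 = 0

0


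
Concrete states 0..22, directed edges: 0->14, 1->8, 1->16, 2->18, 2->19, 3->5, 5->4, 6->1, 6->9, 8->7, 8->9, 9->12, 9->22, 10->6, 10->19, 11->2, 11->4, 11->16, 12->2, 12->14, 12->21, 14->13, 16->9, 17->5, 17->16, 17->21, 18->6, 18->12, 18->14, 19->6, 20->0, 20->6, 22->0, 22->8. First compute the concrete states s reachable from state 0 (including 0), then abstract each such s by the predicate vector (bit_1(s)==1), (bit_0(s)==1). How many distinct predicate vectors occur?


BFS from 0:
Concrete reachable: {0, 13, 14}
Abstract via predicates (bit_1(s)==1), (bit_0(s)==1):
  (0,0) <- {0}
  (0,1) <- {13}
  (1,0) <- {14}
Distinct abstract states = 3

3


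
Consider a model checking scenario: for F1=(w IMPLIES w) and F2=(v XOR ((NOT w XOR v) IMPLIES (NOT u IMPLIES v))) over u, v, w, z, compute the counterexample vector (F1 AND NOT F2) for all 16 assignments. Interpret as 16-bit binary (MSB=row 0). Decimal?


F1 = (w IMPLIES w)
F2 = (v XOR ((NOT w XOR v) IMPLIES (NOT u IMPLIES v)))
Counterexample to F1=>F2 is where F1=1 and F2=0.
Evaluate each row (bits = u,v,w,z, MSB first):
  row 0 [0000]: F1=1 F2=0 -> F1&~F2 -> 1
  row 1 [0001]: F1=1 F2=0 -> F1&~F2 -> 1
  row 2 [0010]: F1=1 F2=1 -> F1&~F2 -> 0
  row 3 [0011]: F1=1 F2=1 -> F1&~F2 -> 0
  row 4 [0100]: F1=1 F2=0 -> F1&~F2 -> 1
  row 5 [0101]: F1=1 F2=0 -> F1&~F2 -> 1
  row 6 [0110]: F1=1 F2=0 -> F1&~F2 -> 1
  row 7 [0111]: F1=1 F2=0 -> F1&~F2 -> 1
  row 8 [1000]: F1=1 F2=1 -> F1&~F2 -> 0
  row 9 [1001]: F1=1 F2=1 -> F1&~F2 -> 0
  row 10 [1010]: F1=1 F2=1 -> F1&~F2 -> 0
  row 11 [1011]: F1=1 F2=1 -> F1&~F2 -> 0
  row 12 [1100]: F1=1 F2=0 -> F1&~F2 -> 1
  row 13 [1101]: F1=1 F2=0 -> F1&~F2 -> 1
  row 14 [1110]: F1=1 F2=0 -> F1&~F2 -> 1
  row 15 [1111]: F1=1 F2=0 -> F1&~F2 -> 1
Full result column, 4 rows per line (u,v fixed per line; w,z runs 00..11 left to right):
  rows 0-3 [u,v=00]: 1100  = hex C
  rows 4-7 [u,v=01]: 1111  = hex F
  rows 8-11 [u,v=10]: 0000  = hex 0
  rows 12-15 [u,v=11]: 1111  = hex F
Counterexample vector (row 0 .. row 15) = 1100111100001111
Output column grouped in 4s = 1100 1111 0000 1111 = 0xCF0F
Convert to decimal digit by digit (value = value*16 + digit):
  C -> 12
  12*16 + 15 (F) = 207
  207*16 + 0 = 3312
  3312*16 + 15 (F) = 53007
Decimal = 53007

53007


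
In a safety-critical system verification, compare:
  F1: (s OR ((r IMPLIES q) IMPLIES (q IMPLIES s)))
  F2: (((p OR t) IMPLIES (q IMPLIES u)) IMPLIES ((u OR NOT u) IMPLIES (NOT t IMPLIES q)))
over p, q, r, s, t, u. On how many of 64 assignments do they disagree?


F1 = (s OR ((r IMPLIES q) IMPLIES (q IMPLIES s)))
F2 = (((p OR t) IMPLIES (q IMPLIES u)) IMPLIES ((u OR NOT u) IMPLIES (NOT t IMPLIES q)))
Evaluate both on each of 64 rows (bits = p,q,r,s,t,u):
  row 0 [000000]: F1=1 F2=0 (differ) -> 1
  row 1 [000001]: F1=1 F2=0 (differ) -> 1
  row 2 [000010]: F1=1 F2=1 -> 0
  row 3 [000011]: F1=1 F2=1 -> 0
  row 4 [000100]: F1=1 F2=0 (differ) -> 1
  (every remaining row is evaluated the same way; all 64 results are listed next)
Full result column, 8 rows per line (p,q,r fixed per line; s,t,u runs 000..111 left to right):
  rows 0-7 [p,q,r=000]: 11001100  (ones: 4)
  rows 8-15 [p,q,r=001]: 11001100  (ones: 4)
  rows 16-23 [p,q,r=010]: 11110000  (ones: 4)
  rows 24-31 [p,q,r=011]: 11110000  (ones: 4)
  rows 32-39 [p,q,r=100]: 11001100  (ones: 4)
  rows 40-47 [p,q,r=101]: 11001100  (ones: 4)
  rows 48-55 [p,q,r=110]: 11110000  (ones: 4)
  rows 56-63 [p,q,r=111]: 11110000  (ones: 4)
Disagreements = 4+4+4+4+4+4+4+4 = 32

32


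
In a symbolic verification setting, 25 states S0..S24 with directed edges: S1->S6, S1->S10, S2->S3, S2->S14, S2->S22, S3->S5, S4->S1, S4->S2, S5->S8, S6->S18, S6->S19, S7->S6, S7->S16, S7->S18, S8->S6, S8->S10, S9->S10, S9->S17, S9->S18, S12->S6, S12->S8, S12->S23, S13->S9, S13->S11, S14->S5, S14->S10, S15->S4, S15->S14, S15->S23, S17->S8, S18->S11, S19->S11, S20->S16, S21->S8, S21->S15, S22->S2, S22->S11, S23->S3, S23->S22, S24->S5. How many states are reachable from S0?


BFS from S0:
  layer 0: {S0}
Reachable set: {S0}
Count = 1

1


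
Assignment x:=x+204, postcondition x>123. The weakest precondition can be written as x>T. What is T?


Formula: wp(x:=E, P) = P[E/x] (substitute E for x in postcondition)
Step 1: Postcondition: x>123
Step 2: Substitute x+204 for x: x+204>123
Step 3: Solve for x: x > 123-204 = -81

-81


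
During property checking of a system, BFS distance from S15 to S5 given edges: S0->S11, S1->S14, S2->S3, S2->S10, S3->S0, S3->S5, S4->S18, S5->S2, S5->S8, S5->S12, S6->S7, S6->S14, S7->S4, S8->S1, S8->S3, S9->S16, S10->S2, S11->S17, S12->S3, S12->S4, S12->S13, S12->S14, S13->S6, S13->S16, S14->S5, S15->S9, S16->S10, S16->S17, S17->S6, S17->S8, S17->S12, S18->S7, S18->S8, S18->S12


BFS layer-by-layer from S15:
  dist 0: {S15}
  dist 1: {S9}
  dist 2: {S16}
  dist 3: {S10, S17}
  dist 4: {S2, S6, S8, S12}
  dist 5: {S1, S3, S4, S7, S13, S14}
  dist 6: {S0, S5, S18}
  -> S5 reached at distance 6
Shortest path length = 6

6


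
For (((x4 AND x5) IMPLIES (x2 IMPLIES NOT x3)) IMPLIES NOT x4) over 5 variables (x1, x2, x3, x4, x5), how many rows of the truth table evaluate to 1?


Formula: (((x4 AND x5) IMPLIES (x2 IMPLIES NOT x3)) IMPLIES NOT x4) over 5 vars (32 rows)
Evaluate each row (x1, x2, x3, x4, x5 as bits, MSB first):
  row 0 [00000]: (((0 AND 0) IMPLIES (0 IMPLIES NOT 0)) IMPLIES NOT 0) -> 1
  row 1 [00001]: (((0 AND 1) IMPLIES (0 IMPLIES NOT 0)) IMPLIES NOT 0) -> 1
  row 2 [00010]: (((1 AND 0) IMPLIES (0 IMPLIES NOT 0)) IMPLIES NOT 1) -> 0
  row 3 [00011]: (((1 AND 1) IMPLIES (0 IMPLIES NOT 0)) IMPLIES NOT 1) -> 0
  row 4 [00100]: (((0 AND 0) IMPLIES (0 IMPLIES NOT 1)) IMPLIES NOT 0) -> 1
  row 5 [00101]: (((0 AND 1) IMPLIES (0 IMPLIES NOT 1)) IMPLIES NOT 0) -> 1
  row 6 [00110]: (((1 AND 0) IMPLIES (0 IMPLIES NOT 1)) IMPLIES NOT 1) -> 0
  row 7 [00111]: (((1 AND 1) IMPLIES (0 IMPLIES NOT 1)) IMPLIES NOT 1) -> 0
  row 8 [01000]: (((0 AND 0) IMPLIES (1 IMPLIES NOT 0)) IMPLIES NOT 0) -> 1
  row 9 [01001]: (((0 AND 1) IMPLIES (1 IMPLIES NOT 0)) IMPLIES NOT 0) -> 1
  row 10 [01010]: (((1 AND 0) IMPLIES (1 IMPLIES NOT 0)) IMPLIES NOT 1) -> 0
  row 11 [01011]: (((1 AND 1) IMPLIES (1 IMPLIES NOT 0)) IMPLIES NOT 1) -> 0
  row 12 [01100]: (((0 AND 0) IMPLIES (1 IMPLIES NOT 1)) IMPLIES NOT 0) -> 1
  row 13 [01101]: (((0 AND 1) IMPLIES (1 IMPLIES NOT 1)) IMPLIES NOT 0) -> 1
  row 14 [01110]: (((1 AND 0) IMPLIES (1 IMPLIES NOT 1)) IMPLIES NOT 1) -> 0
  row 15 [01111]: (((1 AND 1) IMPLIES (1 IMPLIES NOT 1)) IMPLIES NOT 1) -> 1
  row 16 [10000]: (((0 AND 0) IMPLIES (0 IMPLIES NOT 0)) IMPLIES NOT 0) -> 1
  row 17 [10001]: (((0 AND 1) IMPLIES (0 IMPLIES NOT 0)) IMPLIES NOT 0) -> 1
  row 18 [10010]: (((1 AND 0) IMPLIES (0 IMPLIES NOT 0)) IMPLIES NOT 1) -> 0
  row 19 [10011]: (((1 AND 1) IMPLIES (0 IMPLIES NOT 0)) IMPLIES NOT 1) -> 0
  row 20 [10100]: (((0 AND 0) IMPLIES (0 IMPLIES NOT 1)) IMPLIES NOT 0) -> 1
  row 21 [10101]: (((0 AND 1) IMPLIES (0 IMPLIES NOT 1)) IMPLIES NOT 0) -> 1
  row 22 [10110]: (((1 AND 0) IMPLIES (0 IMPLIES NOT 1)) IMPLIES NOT 1) -> 0
  row 23 [10111]: (((1 AND 1) IMPLIES (0 IMPLIES NOT 1)) IMPLIES NOT 1) -> 0
  row 24 [11000]: (((0 AND 0) IMPLIES (1 IMPLIES NOT 0)) IMPLIES NOT 0) -> 1
  row 25 [11001]: (((0 AND 1) IMPLIES (1 IMPLIES NOT 0)) IMPLIES NOT 0) -> 1
  row 26 [11010]: (((1 AND 0) IMPLIES (1 IMPLIES NOT 0)) IMPLIES NOT 1) -> 0
  row 27 [11011]: (((1 AND 1) IMPLIES (1 IMPLIES NOT 0)) IMPLIES NOT 1) -> 0
  row 28 [11100]: (((0 AND 0) IMPLIES (1 IMPLIES NOT 1)) IMPLIES NOT 0) -> 1
  row 29 [11101]: (((0 AND 1) IMPLIES (1 IMPLIES NOT 1)) IMPLIES NOT 0) -> 1
  row 30 [11110]: (((1 AND 0) IMPLIES (1 IMPLIES NOT 1)) IMPLIES NOT 1) -> 0
  row 31 [11111]: (((1 AND 1) IMPLIES (1 IMPLIES NOT 1)) IMPLIES NOT 1) -> 1
Full result column, 8 rows per line (x1,x2 fixed per line; x3,x4,x5 runs 000..111 left to right):
  rows 0-7 [x1,x2=00]: 11001100  (ones: 4)
  rows 8-15 [x1,x2=01]: 11001101  (ones: 5)
  rows 16-23 [x1,x2=10]: 11001100  (ones: 4)
  rows 24-31 [x1,x2=11]: 11001101  (ones: 5)
Count of 1-rows = 4+5+4+5 = 18

18


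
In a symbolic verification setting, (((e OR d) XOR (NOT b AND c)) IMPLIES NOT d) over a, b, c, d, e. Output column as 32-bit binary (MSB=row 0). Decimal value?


Formula: (((e OR d) XOR (NOT b AND c)) IMPLIES NOT d) over a, b, c, d, e (32 rows)
Evaluate each row (bits = a,b,c,d,e, MSB first):
  row 0 [00000]: (((0 OR 0) XOR (NOT 0 AND 0)) IMPLIES NOT 0) -> 1
  row 1 [00001]: (((1 OR 0) XOR (NOT 0 AND 0)) IMPLIES NOT 0) -> 1
  row 2 [00010]: (((0 OR 1) XOR (NOT 0 AND 0)) IMPLIES NOT 1) -> 0
  row 3 [00011]: (((1 OR 1) XOR (NOT 0 AND 0)) IMPLIES NOT 1) -> 0
  row 4 [00100]: (((0 OR 0) XOR (NOT 0 AND 1)) IMPLIES NOT 0) -> 1
  row 5 [00101]: (((1 OR 0) XOR (NOT 0 AND 1)) IMPLIES NOT 0) -> 1
  row 6 [00110]: (((0 OR 1) XOR (NOT 0 AND 1)) IMPLIES NOT 1) -> 1
  row 7 [00111]: (((1 OR 1) XOR (NOT 0 AND 1)) IMPLIES NOT 1) -> 1
  row 8 [01000]: (((0 OR 0) XOR (NOT 1 AND 0)) IMPLIES NOT 0) -> 1
  row 9 [01001]: (((1 OR 0) XOR (NOT 1 AND 0)) IMPLIES NOT 0) -> 1
  row 10 [01010]: (((0 OR 1) XOR (NOT 1 AND 0)) IMPLIES NOT 1) -> 0
  row 11 [01011]: (((1 OR 1) XOR (NOT 1 AND 0)) IMPLIES NOT 1) -> 0
  row 12 [01100]: (((0 OR 0) XOR (NOT 1 AND 1)) IMPLIES NOT 0) -> 1
  row 13 [01101]: (((1 OR 0) XOR (NOT 1 AND 1)) IMPLIES NOT 0) -> 1
  row 14 [01110]: (((0 OR 1) XOR (NOT 1 AND 1)) IMPLIES NOT 1) -> 0
  row 15 [01111]: (((1 OR 1) XOR (NOT 1 AND 1)) IMPLIES NOT 1) -> 0
  row 16 [10000]: (((0 OR 0) XOR (NOT 0 AND 0)) IMPLIES NOT 0) -> 1
  row 17 [10001]: (((1 OR 0) XOR (NOT 0 AND 0)) IMPLIES NOT 0) -> 1
  row 18 [10010]: (((0 OR 1) XOR (NOT 0 AND 0)) IMPLIES NOT 1) -> 0
  row 19 [10011]: (((1 OR 1) XOR (NOT 0 AND 0)) IMPLIES NOT 1) -> 0
  row 20 [10100]: (((0 OR 0) XOR (NOT 0 AND 1)) IMPLIES NOT 0) -> 1
  row 21 [10101]: (((1 OR 0) XOR (NOT 0 AND 1)) IMPLIES NOT 0) -> 1
  row 22 [10110]: (((0 OR 1) XOR (NOT 0 AND 1)) IMPLIES NOT 1) -> 1
  row 23 [10111]: (((1 OR 1) XOR (NOT 0 AND 1)) IMPLIES NOT 1) -> 1
  row 24 [11000]: (((0 OR 0) XOR (NOT 1 AND 0)) IMPLIES NOT 0) -> 1
  row 25 [11001]: (((1 OR 0) XOR (NOT 1 AND 0)) IMPLIES NOT 0) -> 1
  row 26 [11010]: (((0 OR 1) XOR (NOT 1 AND 0)) IMPLIES NOT 1) -> 0
  row 27 [11011]: (((1 OR 1) XOR (NOT 1 AND 0)) IMPLIES NOT 1) -> 0
  row 28 [11100]: (((0 OR 0) XOR (NOT 1 AND 1)) IMPLIES NOT 0) -> 1
  row 29 [11101]: (((1 OR 0) XOR (NOT 1 AND 1)) IMPLIES NOT 0) -> 1
  row 30 [11110]: (((0 OR 1) XOR (NOT 1 AND 1)) IMPLIES NOT 1) -> 0
  row 31 [11111]: (((1 OR 1) XOR (NOT 1 AND 1)) IMPLIES NOT 1) -> 0
Full result column, 4 rows per line (a,b,c fixed per line; d,e runs 00..11 left to right):
  rows 0-3 [a,b,c=000]: 1100  = hex C
  rows 4-7 [a,b,c=001]: 1111  = hex F
  rows 8-11 [a,b,c=010]: 1100  = hex C
  rows 12-15 [a,b,c=011]: 1100  = hex C
  rows 16-19 [a,b,c=100]: 1100  = hex C
  rows 20-23 [a,b,c=101]: 1111  = hex F
  rows 24-27 [a,b,c=110]: 1100  = hex C
  rows 28-31 [a,b,c=111]: 1100  = hex C
Output column (row 0 .. row 31) = 11001111110011001100111111001100
Output column grouped in 4s = 1100 1111 1100 1100 1100 1111 1100 1100 = 0xCFCCCFCC
Convert to decimal digit by digit (value = value*16 + digit):
  C -> 12
  12*16 + 15 (F) = 207
  207*16 + 12 (C) = 3324
  3324*16 + 12 (C) = 53196
  53196*16 + 12 (C) = 851148
  851148*16 + 15 (F) = 13618383
  13618383*16 + 12 (C) = 217894140
  217894140*16 + 12 (C) = 3486306252
Decimal = 3486306252

3486306252


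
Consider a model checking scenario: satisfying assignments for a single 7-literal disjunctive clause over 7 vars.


Step 1: Total=2^7=128
Step 2: Unsat when all 7 false: 2^0=1
Step 3: Sat=128-1=127

127


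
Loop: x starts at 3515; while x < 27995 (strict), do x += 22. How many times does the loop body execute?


Step 1: x goes from 3515 toward 27995 by 22; the body runs while x<27995, so iterations = ceil((bound-start)/step)
Step 2: Distance=24480
Step 3: ceil(24480/22)=1113

1113


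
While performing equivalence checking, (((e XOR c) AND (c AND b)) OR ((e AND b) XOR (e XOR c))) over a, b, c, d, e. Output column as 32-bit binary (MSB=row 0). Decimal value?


Formula: (((e XOR c) AND (c AND b)) OR ((e AND b) XOR (e XOR c))) over a, b, c, d, e (32 rows)
Evaluate each row (bits = a,b,c,d,e, MSB first):
  row 0 [00000]: (((0 XOR 0) AND (0 AND 0)) OR ((0 AND 0) XOR (0 XOR 0))) -> 0
  row 1 [00001]: (((1 XOR 0) AND (0 AND 0)) OR ((1 AND 0) XOR (1 XOR 0))) -> 1
  row 2 [00010]: (((0 XOR 0) AND (0 AND 0)) OR ((0 AND 0) XOR (0 XOR 0))) -> 0
  row 3 [00011]: (((1 XOR 0) AND (0 AND 0)) OR ((1 AND 0) XOR (1 XOR 0))) -> 1
  row 4 [00100]: (((0 XOR 1) AND (1 AND 0)) OR ((0 AND 0) XOR (0 XOR 1))) -> 1
  row 5 [00101]: (((1 XOR 1) AND (1 AND 0)) OR ((1 AND 0) XOR (1 XOR 1))) -> 0
  row 6 [00110]: (((0 XOR 1) AND (1 AND 0)) OR ((0 AND 0) XOR (0 XOR 1))) -> 1
  row 7 [00111]: (((1 XOR 1) AND (1 AND 0)) OR ((1 AND 0) XOR (1 XOR 1))) -> 0
  row 8 [01000]: (((0 XOR 0) AND (0 AND 1)) OR ((0 AND 1) XOR (0 XOR 0))) -> 0
  row 9 [01001]: (((1 XOR 0) AND (0 AND 1)) OR ((1 AND 1) XOR (1 XOR 0))) -> 0
  row 10 [01010]: (((0 XOR 0) AND (0 AND 1)) OR ((0 AND 1) XOR (0 XOR 0))) -> 0
  row 11 [01011]: (((1 XOR 0) AND (0 AND 1)) OR ((1 AND 1) XOR (1 XOR 0))) -> 0
  row 12 [01100]: (((0 XOR 1) AND (1 AND 1)) OR ((0 AND 1) XOR (0 XOR 1))) -> 1
  row 13 [01101]: (((1 XOR 1) AND (1 AND 1)) OR ((1 AND 1) XOR (1 XOR 1))) -> 1
  row 14 [01110]: (((0 XOR 1) AND (1 AND 1)) OR ((0 AND 1) XOR (0 XOR 1))) -> 1
  row 15 [01111]: (((1 XOR 1) AND (1 AND 1)) OR ((1 AND 1) XOR (1 XOR 1))) -> 1
  row 16 [10000]: (((0 XOR 0) AND (0 AND 0)) OR ((0 AND 0) XOR (0 XOR 0))) -> 0
  row 17 [10001]: (((1 XOR 0) AND (0 AND 0)) OR ((1 AND 0) XOR (1 XOR 0))) -> 1
  row 18 [10010]: (((0 XOR 0) AND (0 AND 0)) OR ((0 AND 0) XOR (0 XOR 0))) -> 0
  row 19 [10011]: (((1 XOR 0) AND (0 AND 0)) OR ((1 AND 0) XOR (1 XOR 0))) -> 1
  row 20 [10100]: (((0 XOR 1) AND (1 AND 0)) OR ((0 AND 0) XOR (0 XOR 1))) -> 1
  row 21 [10101]: (((1 XOR 1) AND (1 AND 0)) OR ((1 AND 0) XOR (1 XOR 1))) -> 0
  row 22 [10110]: (((0 XOR 1) AND (1 AND 0)) OR ((0 AND 0) XOR (0 XOR 1))) -> 1
  row 23 [10111]: (((1 XOR 1) AND (1 AND 0)) OR ((1 AND 0) XOR (1 XOR 1))) -> 0
  row 24 [11000]: (((0 XOR 0) AND (0 AND 1)) OR ((0 AND 1) XOR (0 XOR 0))) -> 0
  row 25 [11001]: (((1 XOR 0) AND (0 AND 1)) OR ((1 AND 1) XOR (1 XOR 0))) -> 0
  row 26 [11010]: (((0 XOR 0) AND (0 AND 1)) OR ((0 AND 1) XOR (0 XOR 0))) -> 0
  row 27 [11011]: (((1 XOR 0) AND (0 AND 1)) OR ((1 AND 1) XOR (1 XOR 0))) -> 0
  row 28 [11100]: (((0 XOR 1) AND (1 AND 1)) OR ((0 AND 1) XOR (0 XOR 1))) -> 1
  row 29 [11101]: (((1 XOR 1) AND (1 AND 1)) OR ((1 AND 1) XOR (1 XOR 1))) -> 1
  row 30 [11110]: (((0 XOR 1) AND (1 AND 1)) OR ((0 AND 1) XOR (0 XOR 1))) -> 1
  row 31 [11111]: (((1 XOR 1) AND (1 AND 1)) OR ((1 AND 1) XOR (1 XOR 1))) -> 1
Full result column, 4 rows per line (a,b,c fixed per line; d,e runs 00..11 left to right):
  rows 0-3 [a,b,c=000]: 0101  = hex 5
  rows 4-7 [a,b,c=001]: 1010  = hex A
  rows 8-11 [a,b,c=010]: 0000  = hex 0
  rows 12-15 [a,b,c=011]: 1111  = hex F
  rows 16-19 [a,b,c=100]: 0101  = hex 5
  rows 20-23 [a,b,c=101]: 1010  = hex A
  rows 24-27 [a,b,c=110]: 0000  = hex 0
  rows 28-31 [a,b,c=111]: 1111  = hex F
Output column (row 0 .. row 31) = 01011010000011110101101000001111
Output column grouped in 4s = 0101 1010 0000 1111 0101 1010 0000 1111 = 0x5A0F5A0F
Convert to decimal digit by digit (value = value*16 + digit):
  5 -> 5
  5*16 + 10 (A) = 90
  90*16 + 0 = 1440
  1440*16 + 15 (F) = 23055
  23055*16 + 5 = 368885
  368885*16 + 10 (A) = 5902170
  5902170*16 + 0 = 94434720
  94434720*16 + 15 (F) = 1510955535
Decimal = 1510955535

1510955535


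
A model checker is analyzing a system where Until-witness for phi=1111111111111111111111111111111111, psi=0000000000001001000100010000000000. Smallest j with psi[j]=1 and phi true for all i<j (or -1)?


(phi U psi) at 0: need smallest j with psi[j]=1 and phi[i]=1 for all i in [0,j).
Scan from step 0:
  step 0: phi=1, psi=0 -> continue
  step 1: phi=1, psi=0 -> continue
  step 2: phi=1, psi=0 -> continue
  step 3: phi=1, psi=0 -> continue
  step 12: psi=1 and phi held for [0,12) -> witness found
Witness step = 12

12


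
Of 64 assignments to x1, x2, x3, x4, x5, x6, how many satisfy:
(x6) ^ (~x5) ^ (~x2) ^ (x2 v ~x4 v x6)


CNF with 4 clauses over 6 vars (64 assignments).
An assignment satisfies CNF iff every clause has >=1 true literal.
Check each row (bits = x1,x2,x3,x4,x5,x6; clause T/F shown):
  row 0 [000000]: clauses=FTTT -> 0
  row 1 [000001]: clauses=TTTT -> 1
  row 2 [000010]: clauses=FFTT -> 0
  row 3 [000011]: clauses=TFTT -> 0
  row 4 [000100]: clauses=FTTF -> 0
  (every remaining row is evaluated the same way; all 64 results are listed next)
Full result column, 8 rows per line (x1,x2,x3 fixed per line; x4,x5,x6 runs 000..111 left to right):
  rows 0-7 [x1,x2,x3=000]: 01000100  (ones: 2)
  rows 8-15 [x1,x2,x3=001]: 01000100  (ones: 2)
  rows 16-23 [x1,x2,x3=010]: 00000000  (ones: 0)
  rows 24-31 [x1,x2,x3=011]: 00000000  (ones: 0)
  rows 32-39 [x1,x2,x3=100]: 01000100  (ones: 2)
  rows 40-47 [x1,x2,x3=101]: 01000100  (ones: 2)
  rows 48-55 [x1,x2,x3=110]: 00000000  (ones: 0)
  rows 56-63 [x1,x2,x3=111]: 00000000  (ones: 0)
Satisfying assignments = 2+2+0+0+2+2+0+0 = 8

8


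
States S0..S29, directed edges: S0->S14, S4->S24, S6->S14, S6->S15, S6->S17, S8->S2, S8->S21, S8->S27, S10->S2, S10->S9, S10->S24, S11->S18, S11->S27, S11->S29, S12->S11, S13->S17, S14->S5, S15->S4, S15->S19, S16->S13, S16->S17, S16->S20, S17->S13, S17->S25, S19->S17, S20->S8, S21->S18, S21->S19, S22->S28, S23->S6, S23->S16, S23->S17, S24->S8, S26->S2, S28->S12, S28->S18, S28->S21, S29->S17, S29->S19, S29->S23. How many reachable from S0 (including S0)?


BFS from S0:
  layer 0: {S0}
  layer 1: {S14}
  layer 2: {S5}
Reachable set: {S0, S5, S14}
Count = 3

3


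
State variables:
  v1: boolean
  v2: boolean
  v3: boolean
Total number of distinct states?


State space = product of domain sizes of all variables.
Domain sizes:
  v1 (boolean): 2
  v2 (boolean): 2
  v3 (boolean): 2
Product = 2 * 2 * 2 = 8

8


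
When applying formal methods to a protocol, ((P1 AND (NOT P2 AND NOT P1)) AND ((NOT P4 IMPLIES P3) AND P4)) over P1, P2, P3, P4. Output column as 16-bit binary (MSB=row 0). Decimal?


Formula: ((P1 AND (NOT P2 AND NOT P1)) AND ((NOT P4 IMPLIES P3) AND P4)) over P1, P2, P3, P4 (16 rows)
Evaluate each row (bits = P1,P2,P3,P4, MSB first):
  row 0 [0000]: ((0 AND (NOT 0 AND NOT 0)) AND ((NOT 0 IMPLIES 0) AND 0)) -> 0
  row 1 [0001]: ((0 AND (NOT 0 AND NOT 0)) AND ((NOT 1 IMPLIES 0) AND 1)) -> 0
  row 2 [0010]: ((0 AND (NOT 0 AND NOT 0)) AND ((NOT 0 IMPLIES 1) AND 0)) -> 0
  row 3 [0011]: ((0 AND (NOT 0 AND NOT 0)) AND ((NOT 1 IMPLIES 1) AND 1)) -> 0
  row 4 [0100]: ((0 AND (NOT 1 AND NOT 0)) AND ((NOT 0 IMPLIES 0) AND 0)) -> 0
  row 5 [0101]: ((0 AND (NOT 1 AND NOT 0)) AND ((NOT 1 IMPLIES 0) AND 1)) -> 0
  row 6 [0110]: ((0 AND (NOT 1 AND NOT 0)) AND ((NOT 0 IMPLIES 1) AND 0)) -> 0
  row 7 [0111]: ((0 AND (NOT 1 AND NOT 0)) AND ((NOT 1 IMPLIES 1) AND 1)) -> 0
  row 8 [1000]: ((1 AND (NOT 0 AND NOT 1)) AND ((NOT 0 IMPLIES 0) AND 0)) -> 0
  row 9 [1001]: ((1 AND (NOT 0 AND NOT 1)) AND ((NOT 1 IMPLIES 0) AND 1)) -> 0
  row 10 [1010]: ((1 AND (NOT 0 AND NOT 1)) AND ((NOT 0 IMPLIES 1) AND 0)) -> 0
  row 11 [1011]: ((1 AND (NOT 0 AND NOT 1)) AND ((NOT 1 IMPLIES 1) AND 1)) -> 0
  row 12 [1100]: ((1 AND (NOT 1 AND NOT 1)) AND ((NOT 0 IMPLIES 0) AND 0)) -> 0
  row 13 [1101]: ((1 AND (NOT 1 AND NOT 1)) AND ((NOT 1 IMPLIES 0) AND 1)) -> 0
  row 14 [1110]: ((1 AND (NOT 1 AND NOT 1)) AND ((NOT 0 IMPLIES 1) AND 0)) -> 0
  row 15 [1111]: ((1 AND (NOT 1 AND NOT 1)) AND ((NOT 1 IMPLIES 1) AND 1)) -> 0
Full result column, 4 rows per line (P1,P2 fixed per line; P3,P4 runs 00..11 left to right):
  rows 0-3 [P1,P2=00]: 0000  = hex 0
  rows 4-7 [P1,P2=01]: 0000  = hex 0
  rows 8-11 [P1,P2=10]: 0000  = hex 0
  rows 12-15 [P1,P2=11]: 0000  = hex 0
Output column (row 0 .. row 15) = 0000000000000000
Output column grouped in 4s = 0000 0000 0000 0000 = 0x0000
Convert to decimal digit by digit (value = value*16 + digit):
  0 -> 0
  0*16 + 0 = 0
  0*16 + 0 = 0
  0*16 + 0 = 0
Decimal = 0

0


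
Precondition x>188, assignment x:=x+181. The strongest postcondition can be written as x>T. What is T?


Formula: sp(P, x:=E) = exists old_x. (x = E[old_x/x]) AND P[old_x/x] (old_x is the value of x before the assignment; eliminate old_x by solving x = E[old_x/x] for old_x)
Step 1: Precondition P: x>188, i.e. old_x > 188
Step 2: Assignment gives x = old_x + 181, so old_x = x - 181
Step 3: Substitute into P: x - 181 > 188
Step 4: Simplify: x > 188+181 = 369

369


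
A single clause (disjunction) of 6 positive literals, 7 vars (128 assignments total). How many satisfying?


Step 1: Total=2^7=128
Step 2: Unsat when all 6 false: 2^1=2
Step 3: Sat=128-2=126

126


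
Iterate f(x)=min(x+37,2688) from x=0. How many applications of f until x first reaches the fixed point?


Step 1: x=0, cap=2688, increment=37
Step 2: x grows by 37 each step until capped at 2688; fixed point is x=2688
Step 3: iterations = ceil(2688/37) = 73

73


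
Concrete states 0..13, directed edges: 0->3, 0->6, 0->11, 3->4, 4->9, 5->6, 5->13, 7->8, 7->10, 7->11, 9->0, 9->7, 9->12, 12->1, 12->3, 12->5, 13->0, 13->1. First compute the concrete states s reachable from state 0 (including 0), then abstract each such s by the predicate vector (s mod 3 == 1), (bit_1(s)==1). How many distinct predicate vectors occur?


BFS from 0:
Concrete reachable: {0, 1, 3, 4, 5, 6, 7, 8, 9, 10, 11, 12, 13}
Abstract via predicates (s mod 3 == 1), (bit_1(s)==1):
  (0,0) <- {0, 5, 8, 9, 12}
  (0,1) <- {3, 6, 11}
  (1,0) <- {1, 4, 13}
  (1,1) <- {7, 10}
Distinct abstract states = 4

4


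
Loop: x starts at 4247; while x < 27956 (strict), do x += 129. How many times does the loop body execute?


Step 1: x goes from 4247 toward 27956 by 129; the body runs while x<27956, so iterations = ceil((bound-start)/step)
Step 2: Distance=23709
Step 3: ceil(23709/129)=184

184


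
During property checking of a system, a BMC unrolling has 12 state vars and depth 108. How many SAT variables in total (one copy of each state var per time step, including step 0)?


BMC unrolls to depth k, creating one copy of each state var for steps 0..k.
Step count = 108 + 1 = 109 (steps 0 through 108)
Vars per step = 12
Total = 12 * 109 = 1308

1308


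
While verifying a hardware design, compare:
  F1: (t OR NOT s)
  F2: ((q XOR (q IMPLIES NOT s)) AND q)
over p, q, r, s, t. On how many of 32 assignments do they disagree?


F1 = (t OR NOT s)
F2 = ((q XOR (q IMPLIES NOT s)) AND q)
Evaluate both on each of 32 rows (bits = p,q,r,s,t):
  row 0 [00000]: F1=1 F2=0 (differ) -> 1
  row 1 [00001]: F1=1 F2=0 (differ) -> 1
  row 2 [00010]: F1=0 F2=0 -> 0
  row 3 [00011]: F1=1 F2=0 (differ) -> 1
  row 4 [00100]: F1=1 F2=0 (differ) -> 1
  row 5 [00101]: F1=1 F2=0 (differ) -> 1
  row 6 [00110]: F1=0 F2=0 -> 0
  row 7 [00111]: F1=1 F2=0 (differ) -> 1
  row 8 [01000]: F1=1 F2=0 (differ) -> 1
  row 9 [01001]: F1=1 F2=0 (differ) -> 1
  row 10 [01010]: F1=0 F2=1 (differ) -> 1
  row 11 [01011]: F1=1 F2=1 -> 0
  row 12 [01100]: F1=1 F2=0 (differ) -> 1
  row 13 [01101]: F1=1 F2=0 (differ) -> 1
  row 14 [01110]: F1=0 F2=1 (differ) -> 1
  row 15 [01111]: F1=1 F2=1 -> 0
  row 16 [10000]: F1=1 F2=0 (differ) -> 1
  row 17 [10001]: F1=1 F2=0 (differ) -> 1
  row 18 [10010]: F1=0 F2=0 -> 0
  row 19 [10011]: F1=1 F2=0 (differ) -> 1
  row 20 [10100]: F1=1 F2=0 (differ) -> 1
  row 21 [10101]: F1=1 F2=0 (differ) -> 1
  row 22 [10110]: F1=0 F2=0 -> 0
  row 23 [10111]: F1=1 F2=0 (differ) -> 1
  row 24 [11000]: F1=1 F2=0 (differ) -> 1
  row 25 [11001]: F1=1 F2=0 (differ) -> 1
  row 26 [11010]: F1=0 F2=1 (differ) -> 1
  row 27 [11011]: F1=1 F2=1 -> 0
  row 28 [11100]: F1=1 F2=0 (differ) -> 1
  row 29 [11101]: F1=1 F2=0 (differ) -> 1
  row 30 [11110]: F1=0 F2=1 (differ) -> 1
  row 31 [11111]: F1=1 F2=1 -> 0
Full result column, 8 rows per line (p,q fixed per line; r,s,t runs 000..111 left to right):
  rows 0-7 [p,q=00]: 11011101  (ones: 6)
  rows 8-15 [p,q=01]: 11101110  (ones: 6)
  rows 16-23 [p,q=10]: 11011101  (ones: 6)
  rows 24-31 [p,q=11]: 11101110  (ones: 6)
Disagreements = 6+6+6+6 = 24

24


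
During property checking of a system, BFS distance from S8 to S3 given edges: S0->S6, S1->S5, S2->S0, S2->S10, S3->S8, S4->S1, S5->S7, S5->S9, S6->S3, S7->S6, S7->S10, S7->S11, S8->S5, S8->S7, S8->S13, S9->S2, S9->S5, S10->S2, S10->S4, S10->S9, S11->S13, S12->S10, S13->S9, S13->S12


BFS layer-by-layer from S8:
  dist 0: {S8}
  dist 1: {S5, S7, S13}
  dist 2: {S6, S9, S10, S11, S12}
  dist 3: {S2, S3, S4}
  -> S3 reached at distance 3
Shortest path length = 3

3


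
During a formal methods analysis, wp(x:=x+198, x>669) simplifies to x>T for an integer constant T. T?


Formula: wp(x:=E, P) = P[E/x] (substitute E for x in postcondition)
Step 1: Postcondition: x>669
Step 2: Substitute x+198 for x: x+198>669
Step 3: Solve for x: x > 669-198 = 471

471


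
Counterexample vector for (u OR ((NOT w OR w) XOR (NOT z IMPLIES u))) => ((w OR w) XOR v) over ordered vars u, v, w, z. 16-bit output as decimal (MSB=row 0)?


F1 = (u OR ((NOT w OR w) XOR (NOT z IMPLIES u)))
F2 = ((w OR w) XOR v)
Counterexample to F1=>F2 is where F1=1 and F2=0.
Evaluate each row (bits = u,v,w,z, MSB first):
  row 0 [0000]: F1=1 F2=0 -> F1&~F2 -> 1
  row 1 [0001]: F1=0 F2=0 -> F1&~F2 -> 0
  row 2 [0010]: F1=1 F2=1 -> F1&~F2 -> 0
  row 3 [0011]: F1=0 F2=1 -> F1&~F2 -> 0
  row 4 [0100]: F1=1 F2=1 -> F1&~F2 -> 0
  row 5 [0101]: F1=0 F2=1 -> F1&~F2 -> 0
  row 6 [0110]: F1=1 F2=0 -> F1&~F2 -> 1
  row 7 [0111]: F1=0 F2=0 -> F1&~F2 -> 0
  row 8 [1000]: F1=1 F2=0 -> F1&~F2 -> 1
  row 9 [1001]: F1=1 F2=0 -> F1&~F2 -> 1
  row 10 [1010]: F1=1 F2=1 -> F1&~F2 -> 0
  row 11 [1011]: F1=1 F2=1 -> F1&~F2 -> 0
  row 12 [1100]: F1=1 F2=1 -> F1&~F2 -> 0
  row 13 [1101]: F1=1 F2=1 -> F1&~F2 -> 0
  row 14 [1110]: F1=1 F2=0 -> F1&~F2 -> 1
  row 15 [1111]: F1=1 F2=0 -> F1&~F2 -> 1
Full result column, 4 rows per line (u,v fixed per line; w,z runs 00..11 left to right):
  rows 0-3 [u,v=00]: 1000  = hex 8
  rows 4-7 [u,v=01]: 0010  = hex 2
  rows 8-11 [u,v=10]: 1100  = hex C
  rows 12-15 [u,v=11]: 0011  = hex 3
Counterexample vector (row 0 .. row 15) = 1000001011000011
Output column grouped in 4s = 1000 0010 1100 0011 = 0x82C3
Convert to decimal digit by digit (value = value*16 + digit):
  8 -> 8
  8*16 + 2 = 130
  130*16 + 12 (C) = 2092
  2092*16 + 3 = 33475
Decimal = 33475

33475


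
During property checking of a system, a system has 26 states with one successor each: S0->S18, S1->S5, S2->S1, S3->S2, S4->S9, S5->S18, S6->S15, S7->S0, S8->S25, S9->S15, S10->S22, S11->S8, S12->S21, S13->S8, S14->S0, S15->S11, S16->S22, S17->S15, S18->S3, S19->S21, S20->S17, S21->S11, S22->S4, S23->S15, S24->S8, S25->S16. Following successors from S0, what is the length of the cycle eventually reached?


Trace from S0 until a state repeats:
  S0 -> S18 -> S3 -> S2 -> S1 -> S5 -> S18
S18 first seen at step 1, revisited at step 6.
Cycle length = 6 - 1 = 5

5


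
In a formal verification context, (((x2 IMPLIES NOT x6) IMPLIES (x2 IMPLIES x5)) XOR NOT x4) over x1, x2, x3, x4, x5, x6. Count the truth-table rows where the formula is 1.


Formula: (((x2 IMPLIES NOT x6) IMPLIES (x2 IMPLIES x5)) XOR NOT x4) over 6 vars (64 rows)
Evaluate each row (x1, x2, x3, x4, x5, x6 as bits, MSB first):
  row 0 [000000]: (((0 IMPLIES NOT 0) IMPLIES (0 IMPLIES 0)) XOR NOT 0) -> 0
  row 1 [000001]: (((0 IMPLIES NOT 1) IMPLIES (0 IMPLIES 0)) XOR NOT 0) -> 0
  row 2 [000010]: (((0 IMPLIES NOT 0) IMPLIES (0 IMPLIES 1)) XOR NOT 0) -> 0
  row 3 [000011]: (((0 IMPLIES NOT 1) IMPLIES (0 IMPLIES 1)) XOR NOT 0) -> 0
  row 4 [000100]: (((0 IMPLIES NOT 0) IMPLIES (0 IMPLIES 0)) XOR NOT 1) -> 1
  (every remaining row is evaluated the same way; all 64 results are listed next)
Full result column, 8 rows per line (x1,x2,x3 fixed per line; x4,x5,x6 runs 000..111 left to right):
  rows 0-7 [x1,x2,x3=000]: 00001111  (ones: 4)
  rows 8-15 [x1,x2,x3=001]: 00001111  (ones: 4)
  rows 16-23 [x1,x2,x3=010]: 10000111  (ones: 4)
  rows 24-31 [x1,x2,x3=011]: 10000111  (ones: 4)
  rows 32-39 [x1,x2,x3=100]: 00001111  (ones: 4)
  rows 40-47 [x1,x2,x3=101]: 00001111  (ones: 4)
  rows 48-55 [x1,x2,x3=110]: 10000111  (ones: 4)
  rows 56-63 [x1,x2,x3=111]: 10000111  (ones: 4)
Count of 1-rows = 4+4+4+4+4+4+4+4 = 32

32
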